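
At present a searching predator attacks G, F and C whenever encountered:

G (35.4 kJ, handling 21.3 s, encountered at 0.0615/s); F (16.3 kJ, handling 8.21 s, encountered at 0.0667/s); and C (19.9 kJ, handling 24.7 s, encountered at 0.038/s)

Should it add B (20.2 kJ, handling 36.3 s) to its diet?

Current rate: (0.0615×35.4 + 0.0667×16.3 + 0.038×19.9)/(1 + 0.0615×21.3 + 0.0667×8.21 + 0.038×24.7) = 1.059 kJ/s.
Profitability of B: 20.2/36.3 = 0.5565 kJ/s.
Since 0.5565 < R, time spent handling B is better spent searching.

No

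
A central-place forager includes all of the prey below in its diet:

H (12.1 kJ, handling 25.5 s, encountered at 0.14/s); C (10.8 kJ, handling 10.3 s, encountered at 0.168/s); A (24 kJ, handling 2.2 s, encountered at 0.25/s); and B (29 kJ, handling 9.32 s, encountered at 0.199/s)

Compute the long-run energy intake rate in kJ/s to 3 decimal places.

R = Σλ_iE_i / (1 + Σλ_ih_i)
Numerator: 0.14×12.1 + 0.168×10.8 + 0.25×24 + 0.199×29 = 15.28
Denominator: 1 + 0.14×25.5 + 0.168×10.3 + 0.25×2.2 + 0.199×9.32 = 8.705
R = 15.28/8.705 = 1.755 kJ/s

1.755 kJ/s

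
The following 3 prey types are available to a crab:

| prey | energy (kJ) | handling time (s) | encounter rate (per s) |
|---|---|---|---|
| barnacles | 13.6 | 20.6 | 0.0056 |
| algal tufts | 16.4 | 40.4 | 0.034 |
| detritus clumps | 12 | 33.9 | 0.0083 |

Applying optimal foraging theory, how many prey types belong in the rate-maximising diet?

Profitabilities (E/h, kJ/s): barnacles 0.66, algal tufts 0.406, detritus clumps 0.354. Add prey in this order while the next type's profitability exceeds the intake rate on those already taken.
Rate on top 1: 0.06828. algal tufts: 0.406 > 0.06828 → include.
Rate on top 2: 0.2546. detritus clumps: 0.354 > 0.2546 → include.
Optimal diet: barnacles, algal tufts, detritus clumps — 3 of 3 types.

3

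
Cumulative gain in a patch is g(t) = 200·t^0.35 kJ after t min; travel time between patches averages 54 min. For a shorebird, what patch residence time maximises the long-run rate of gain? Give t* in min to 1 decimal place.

Optimal t* satisfies g'(t*) = g(t*)/(T + t*).
g'(t) = 0.35·200·t^-0.65. Setting 0.35·200·t^-0.65 = 200·t^0.35/(54+t) gives 0.35(54+t) = t, so 0.65·t = 0.35×54.
t* = 0.35×54/0.65 = 29.08 min.

29.1 min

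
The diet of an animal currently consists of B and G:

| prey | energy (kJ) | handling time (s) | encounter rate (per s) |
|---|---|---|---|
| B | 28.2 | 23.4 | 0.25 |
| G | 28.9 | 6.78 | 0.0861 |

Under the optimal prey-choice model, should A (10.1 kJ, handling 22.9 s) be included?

No

On B and G alone, R = ΣλE/(1+Σλh) = 9.538/7.434 = 1.283 kJ/s.
A: E/h = 10.1/22.9 = 0.441 kJ/s.
0.441 < 1.283, so adding A would lower the average — exclude it.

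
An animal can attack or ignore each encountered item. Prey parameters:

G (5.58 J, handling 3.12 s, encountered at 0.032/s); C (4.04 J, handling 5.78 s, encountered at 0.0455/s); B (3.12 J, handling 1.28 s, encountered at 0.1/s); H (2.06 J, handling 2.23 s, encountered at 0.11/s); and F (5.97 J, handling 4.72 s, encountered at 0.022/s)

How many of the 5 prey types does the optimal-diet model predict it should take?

5

Profitabilities (E/h, J/s): B 2.44, G 1.79, F 1.26, H 0.924, C 0.699. Add prey in this order while the next type's profitability exceeds the intake rate on those already taken.
Rate on top 1: 0.2766. G: 1.79 > 0.2766 → include.
Rate on top 2: 0.3995. F: 1.26 > 0.3995 → include.
Rate on top 3: 0.467. H: 0.924 > 0.467 → include.
Rate on top 4: 0.5381. C: 0.699 > 0.5381 → include.
Optimal diet: B, G, F, H, C — 5 of 5 types.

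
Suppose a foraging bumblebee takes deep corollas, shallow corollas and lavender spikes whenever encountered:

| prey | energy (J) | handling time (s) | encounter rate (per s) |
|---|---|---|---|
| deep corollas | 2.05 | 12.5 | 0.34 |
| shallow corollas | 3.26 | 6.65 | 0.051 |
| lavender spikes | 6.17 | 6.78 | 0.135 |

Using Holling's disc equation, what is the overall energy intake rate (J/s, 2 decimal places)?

0.26 J/s

R = Σλ_iE_i / (1 + Σλ_ih_i)
Numerator: 0.34×2.05 + 0.051×3.26 + 0.135×6.17 = 1.696
Denominator: 1 + 0.34×12.5 + 0.051×6.65 + 0.135×6.78 = 6.504
R = 1.696/6.504 = 0.2608 J/s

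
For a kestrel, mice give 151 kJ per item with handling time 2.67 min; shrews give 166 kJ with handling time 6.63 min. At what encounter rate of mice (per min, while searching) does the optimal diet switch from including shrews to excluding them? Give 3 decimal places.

0.298 per min

The zero-one rule: include shrews iff E₂/h₂ > λE₁/(1+λh₁). Equality gives the switch point.
λE₁h₂ = E₂ + λE₂h₁ ⇒ λ = E₂/(E₁h₂ − E₂h₁) = 166/(1001 − 443.2) = 0.2975 per min.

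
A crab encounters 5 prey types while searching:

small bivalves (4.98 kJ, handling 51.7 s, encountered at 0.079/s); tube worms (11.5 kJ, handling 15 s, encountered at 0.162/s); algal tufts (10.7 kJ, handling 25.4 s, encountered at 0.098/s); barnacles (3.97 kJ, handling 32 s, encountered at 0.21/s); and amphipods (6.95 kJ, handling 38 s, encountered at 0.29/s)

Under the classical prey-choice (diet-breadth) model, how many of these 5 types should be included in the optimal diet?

Profitabilities (E/h, kJ/s): tube worms 0.767, algal tufts 0.421, amphipods 0.183, barnacles 0.124, small bivalves 0.0963. Add prey in this order while the next type's profitability exceeds the intake rate on those already taken.
Rate on top 1: 0.5431. algal tufts: 0.421 < 0.5431 → exclude; stop.
Optimal diet: tube worms — 1 of 5 types.

1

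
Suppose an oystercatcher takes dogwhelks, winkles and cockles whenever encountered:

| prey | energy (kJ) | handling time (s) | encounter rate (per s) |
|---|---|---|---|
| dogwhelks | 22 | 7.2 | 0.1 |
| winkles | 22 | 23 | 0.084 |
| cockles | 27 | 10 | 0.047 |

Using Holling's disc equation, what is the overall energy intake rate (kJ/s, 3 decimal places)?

Energy encountered per unit search time: 0.1×22 + 0.084×22 + 0.047×27 = 5.317 kJ/s.
Handling time per unit search time: 0.1×7.2 + 0.084×23 + 0.047×10 = 3.122.
Rate = 5.317/(1 + 3.122) = 1.29 kJ/s.

1.290 kJ/s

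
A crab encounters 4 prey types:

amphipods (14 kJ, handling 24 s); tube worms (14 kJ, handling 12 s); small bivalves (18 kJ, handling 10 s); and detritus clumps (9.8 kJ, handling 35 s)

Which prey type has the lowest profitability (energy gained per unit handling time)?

detritus clumps

Profitability E/h (kJ/s): amphipods = 14/24 = 0.583, tube worms = 14/12 = 1.17, small bivalves = 18/10 = 1.8, detritus clumps = 9.8/35 = 0.28.
Ranked: small bivalves > tube worms > amphipods > detritus clumps.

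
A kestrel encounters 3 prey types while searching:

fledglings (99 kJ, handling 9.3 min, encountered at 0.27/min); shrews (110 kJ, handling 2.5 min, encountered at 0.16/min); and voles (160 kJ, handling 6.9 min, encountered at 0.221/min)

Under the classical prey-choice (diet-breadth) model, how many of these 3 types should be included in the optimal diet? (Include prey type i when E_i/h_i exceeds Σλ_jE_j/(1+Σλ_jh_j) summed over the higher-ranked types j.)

2

Rank by E/h (kJ/min): shrews 44, voles 23.2, fledglings 10.6. Include each in turn until the next type's E/h falls below the running intake rate.
Rate on top 1: 12.57. voles: 23.2 > 12.57 → include.
Rate on top 2: 18.11. fledglings: 10.6 < 18.11 → exclude; stop.
Optimal diet: shrews, voles — 2 of 3 types.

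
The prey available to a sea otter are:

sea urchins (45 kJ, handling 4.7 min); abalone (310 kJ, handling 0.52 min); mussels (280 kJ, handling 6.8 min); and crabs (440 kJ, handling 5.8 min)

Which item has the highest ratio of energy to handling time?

Profitability E/h (kJ/min): sea urchins = 45/4.7 = 9.57, abalone = 310/0.52 = 596, mussels = 280/6.8 = 41.2, crabs = 440/5.8 = 75.9.
Ranked: abalone > crabs > mussels > sea urchins.

abalone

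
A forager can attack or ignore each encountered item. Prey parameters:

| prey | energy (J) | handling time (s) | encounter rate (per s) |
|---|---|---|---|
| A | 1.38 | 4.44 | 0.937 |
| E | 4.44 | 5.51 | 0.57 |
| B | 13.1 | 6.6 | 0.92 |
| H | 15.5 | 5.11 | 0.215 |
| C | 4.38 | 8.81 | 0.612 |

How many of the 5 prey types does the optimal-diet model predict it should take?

2

Profitabilities (E/h, J/s): H 3.03, B 1.98, E 0.806, C 0.497, A 0.311. Add prey in this order while the next type's profitability exceeds the intake rate on those already taken.
Rate on top 1: 1.588. B: 1.98 > 1.588 → include.
Rate on top 2: 1.883. E: 0.806 < 1.883 → exclude; stop.
Optimal diet: H, B — 2 of 5 types.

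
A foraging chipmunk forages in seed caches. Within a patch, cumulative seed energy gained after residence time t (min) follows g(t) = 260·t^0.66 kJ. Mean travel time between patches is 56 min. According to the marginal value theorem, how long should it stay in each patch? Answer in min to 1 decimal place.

Optimal t* satisfies g'(t*) = g(t*)/(T + t*).
g'(t) = 0.66·260·t^-0.34. Setting 0.66·260·t^-0.34 = 260·t^0.66/(56+t) gives 0.66(56+t) = t, so 0.34·t = 0.66×56.
t* = 0.66×56/0.34 = 108.7 min.

108.7 min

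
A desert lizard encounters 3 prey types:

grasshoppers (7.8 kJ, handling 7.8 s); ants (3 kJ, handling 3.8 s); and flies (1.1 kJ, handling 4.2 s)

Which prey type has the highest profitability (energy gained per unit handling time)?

In descending order of E/h:
grasshoppers: 7.8/7.8 = 1 kJ/s
ants: 3/3.8 = 0.789 kJ/s
flies: 1.1/4.2 = 0.262 kJ/s

grasshoppers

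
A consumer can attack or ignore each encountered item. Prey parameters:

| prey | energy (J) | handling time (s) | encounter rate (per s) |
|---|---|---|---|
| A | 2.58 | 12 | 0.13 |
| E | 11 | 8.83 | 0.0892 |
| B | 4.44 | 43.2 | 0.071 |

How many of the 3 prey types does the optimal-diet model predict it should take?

E/h in descending order: E 1.25, A 0.215, B 0.103 J/s. The optimal diet is the largest prefix of this list for which every included type satisfies E_i/h_i > R on the types above it.
Rate on top 1: 0.5489. A: 0.215 < 0.5489 → exclude; stop.
Optimal diet: E — 1 of 3 types.

1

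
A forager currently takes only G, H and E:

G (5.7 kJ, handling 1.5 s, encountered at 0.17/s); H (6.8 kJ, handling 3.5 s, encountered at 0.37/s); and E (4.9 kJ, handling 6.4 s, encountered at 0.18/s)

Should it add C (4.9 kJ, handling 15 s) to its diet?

On G, H and E alone, R = ΣλE/(1+Σλh) = 4.367/3.702 = 1.18 kJ/s.
Profitability of C: 4.9/15 = 0.3267 kJ/s.
Since 0.3267 < R, time spent handling C is better spent searching.

No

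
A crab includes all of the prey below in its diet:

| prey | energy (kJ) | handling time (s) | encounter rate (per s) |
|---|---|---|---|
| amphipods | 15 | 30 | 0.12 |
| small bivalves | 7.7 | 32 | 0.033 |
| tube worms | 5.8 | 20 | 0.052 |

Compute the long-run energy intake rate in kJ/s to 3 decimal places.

R = (0.12×15 + 0.033×7.7 + 0.052×5.8) / (1 + 0.12×30 + 0.033×32 + 0.052×20) = 2.356/6.696 = 0.3518 kJ/s.

0.352 kJ/s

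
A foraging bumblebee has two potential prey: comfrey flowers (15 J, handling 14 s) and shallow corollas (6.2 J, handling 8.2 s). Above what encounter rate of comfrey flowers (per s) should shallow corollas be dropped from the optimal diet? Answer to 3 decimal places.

Drop shallow corollas once their profitability E₂/h₂ falls below the rate achievable on comfrey flowers alone: E₂/h₂ = λE₁/(1 + λh₁).
Solve for λ: λE₁h₂ = E₂(1 + λh₁) → λ(E₁h₂ − E₂h₁) = E₂ → λ = E₂/(E₁h₂ − E₂h₁).
λ = 6.2/(15×8.2 − 6.2×14) = 6.2/36.2 = 0.1713 per s.

0.171 per s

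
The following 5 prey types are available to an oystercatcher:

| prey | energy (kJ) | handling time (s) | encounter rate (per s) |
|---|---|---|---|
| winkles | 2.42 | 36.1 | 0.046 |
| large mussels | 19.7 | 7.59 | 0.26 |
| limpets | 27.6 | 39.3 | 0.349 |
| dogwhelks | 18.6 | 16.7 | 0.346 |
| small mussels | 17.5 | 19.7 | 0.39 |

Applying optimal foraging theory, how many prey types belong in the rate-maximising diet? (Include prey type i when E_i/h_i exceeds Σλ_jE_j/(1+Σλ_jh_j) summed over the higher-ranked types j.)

1

E/h in descending order: large mussels 2.6, dogwhelks 1.11, small mussels 0.888, limpets 0.702, winkles 0.067 kJ/s. The optimal diet is the largest prefix of this list for which every included type satisfies E_i/h_i > R on the types above it.
Rate on top 1: 1.723. dogwhelks: 1.11 < 1.723 → exclude; stop.
Optimal diet: large mussels — 1 of 5 types.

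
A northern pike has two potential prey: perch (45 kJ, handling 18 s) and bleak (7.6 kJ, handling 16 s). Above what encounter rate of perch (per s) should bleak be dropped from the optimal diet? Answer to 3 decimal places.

0.013 per s

At the threshold, the rate on perch alone equals the profitability of bleak: λ·45/(1 + λ·18) = 7.6/16 = 0.475.
Rearranging, λ(45 − 0.475×18) = 0.475, so λ = 0.475/36.45 = 0.01303 per s.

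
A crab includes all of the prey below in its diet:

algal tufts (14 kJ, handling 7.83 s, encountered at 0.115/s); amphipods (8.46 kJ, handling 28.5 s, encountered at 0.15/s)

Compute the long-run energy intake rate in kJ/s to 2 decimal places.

0.47 kJ/s

R = Σλ_iE_i / (1 + Σλ_ih_i)
Numerator: 0.115×14 + 0.15×8.46 = 2.879
Denominator: 1 + 0.115×7.83 + 0.15×28.5 = 6.175
R = 2.879/6.175 = 0.4662 kJ/s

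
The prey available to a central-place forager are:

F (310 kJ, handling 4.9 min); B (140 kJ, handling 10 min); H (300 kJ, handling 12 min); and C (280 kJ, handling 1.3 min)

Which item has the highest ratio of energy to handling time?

C

Profitability E/h (kJ/min): F = 310/4.9 = 63.3, B = 140/10 = 14, H = 300/12 = 25, C = 280/1.3 = 215.
Ranked: C > F > H > B.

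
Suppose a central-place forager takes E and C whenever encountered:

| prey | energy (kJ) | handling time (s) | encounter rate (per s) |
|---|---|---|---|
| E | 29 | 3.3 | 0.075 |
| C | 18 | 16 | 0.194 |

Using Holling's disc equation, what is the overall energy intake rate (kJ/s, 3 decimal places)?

R = (0.075×29 + 0.194×18) / (1 + 0.075×3.3 + 0.194×16) = 5.667/4.351 = 1.302 kJ/s.

1.302 kJ/s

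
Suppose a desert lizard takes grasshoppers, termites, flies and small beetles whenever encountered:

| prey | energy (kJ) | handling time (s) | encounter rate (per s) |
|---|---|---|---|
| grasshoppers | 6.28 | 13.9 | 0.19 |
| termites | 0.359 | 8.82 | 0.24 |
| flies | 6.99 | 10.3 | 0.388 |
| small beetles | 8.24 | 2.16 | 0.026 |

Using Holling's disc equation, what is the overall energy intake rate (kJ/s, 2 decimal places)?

R = (0.19×6.28 + 0.24×0.359 + 0.388×6.99 + 0.026×8.24) / (1 + 0.19×13.9 + 0.24×8.82 + 0.388×10.3 + 0.026×2.16) = 4.206/9.81 = 0.4287 kJ/s.

0.43 kJ/s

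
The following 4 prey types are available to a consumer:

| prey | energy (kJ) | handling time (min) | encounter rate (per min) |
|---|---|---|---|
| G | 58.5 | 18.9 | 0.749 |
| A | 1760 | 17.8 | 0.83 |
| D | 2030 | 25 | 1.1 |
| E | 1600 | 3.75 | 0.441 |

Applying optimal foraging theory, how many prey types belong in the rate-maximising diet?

1

Rank by E/h (kJ/min): E 427, A 98.9, D 81.2, G 3.1. Include each in turn until the next type's E/h falls below the running intake rate.
Rate on top 1: 265.9. A: 98.9 < 265.9 → exclude; stop.
Optimal diet: E — 1 of 4 types.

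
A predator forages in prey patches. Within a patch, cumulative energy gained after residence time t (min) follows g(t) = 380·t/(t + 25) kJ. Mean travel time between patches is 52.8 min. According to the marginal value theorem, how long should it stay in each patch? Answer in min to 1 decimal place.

36.3 min

By the marginal value theorem, leave when the instantaneous gain rate g'(t) equals the habitat-wide average g(t)/(T + t).
g'(t) = 380·25/(t + 25)². Setting 380·25/(t+25)² = 380t/[(t+25)(52.8+t)] gives 25(52.8+t) = t(t+25), so t² = 25×52.8 = 1320.
t* = √1320 = 36.33 min.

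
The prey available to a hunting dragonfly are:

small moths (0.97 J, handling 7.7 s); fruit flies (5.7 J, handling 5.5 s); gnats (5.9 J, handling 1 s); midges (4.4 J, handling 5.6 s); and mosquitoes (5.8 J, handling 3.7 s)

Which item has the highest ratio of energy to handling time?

gnats

Profitability E/h (J/s): small moths = 0.97/7.7 = 0.126, fruit flies = 5.7/5.5 = 1.04, gnats = 5.9/1 = 5.9, midges = 4.4/5.6 = 0.786, mosquitoes = 5.8/3.7 = 1.57.
Ranked: gnats > mosquitoes > fruit flies > midges > small moths.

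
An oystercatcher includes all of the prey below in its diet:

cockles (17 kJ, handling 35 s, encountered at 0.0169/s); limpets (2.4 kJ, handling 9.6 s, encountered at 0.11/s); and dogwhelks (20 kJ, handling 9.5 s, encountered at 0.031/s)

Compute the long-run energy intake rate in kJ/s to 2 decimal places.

Energy encountered per unit search time: 0.0169×17 + 0.11×2.4 + 0.031×20 = 1.171 kJ/s.
Handling time per unit search time: 0.0169×35 + 0.11×9.6 + 0.031×9.5 = 1.942.
Rate = 1.171/(1 + 1.942) = 0.3981 kJ/s.

0.40 kJ/s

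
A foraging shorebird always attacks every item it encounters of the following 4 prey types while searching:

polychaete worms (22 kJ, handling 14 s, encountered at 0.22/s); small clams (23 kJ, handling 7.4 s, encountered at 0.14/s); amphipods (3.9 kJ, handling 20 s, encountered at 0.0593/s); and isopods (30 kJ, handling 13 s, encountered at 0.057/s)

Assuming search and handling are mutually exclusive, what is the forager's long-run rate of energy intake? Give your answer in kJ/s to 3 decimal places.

Energy encountered per unit search time: 0.22×22 + 0.14×23 + 0.0593×3.9 + 0.057×30 = 10 kJ/s.
Handling time per unit search time: 0.22×14 + 0.14×7.4 + 0.0593×20 + 0.057×13 = 6.043.
Rate = 10/(1 + 6.043) = 1.42 kJ/s.

1.420 kJ/s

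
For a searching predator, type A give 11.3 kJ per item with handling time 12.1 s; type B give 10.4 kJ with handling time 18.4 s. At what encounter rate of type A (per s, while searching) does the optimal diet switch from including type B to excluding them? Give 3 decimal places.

0.127 per s

The zero-one rule: include type B iff E₂/h₂ > λE₁/(1+λh₁). Equality gives the switch point.
λE₁h₂ = E₂ + λE₂h₁ ⇒ λ = E₂/(E₁h₂ − E₂h₁) = 10.4/(207.9 − 125.8) = 0.1267 per s.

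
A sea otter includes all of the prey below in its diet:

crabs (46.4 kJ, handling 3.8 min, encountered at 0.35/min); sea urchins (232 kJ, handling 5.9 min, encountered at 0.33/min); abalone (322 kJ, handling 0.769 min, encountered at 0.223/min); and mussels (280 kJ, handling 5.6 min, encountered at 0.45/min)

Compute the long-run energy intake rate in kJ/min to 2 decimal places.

41.70 kJ/min

Energy encountered per unit search time: 0.35×46.4 + 0.33×232 + 0.223×322 + 0.45×280 = 290.6 kJ/min.
Handling time per unit search time: 0.35×3.8 + 0.33×5.9 + 0.223×0.769 + 0.45×5.6 = 5.968.
Rate = 290.6/(1 + 5.968) = 41.7 kJ/min.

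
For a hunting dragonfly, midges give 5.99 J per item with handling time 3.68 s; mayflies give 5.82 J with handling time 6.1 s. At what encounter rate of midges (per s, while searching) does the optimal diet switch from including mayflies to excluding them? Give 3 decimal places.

At the threshold, the rate on midges alone equals the profitability of mayflies: λ·5.99/(1 + λ·3.68) = 5.82/6.1 = 0.9541.
Rearranging, λ(5.99 − 0.9541×3.68) = 0.9541, so λ = 0.9541/2.479 = 0.3849 per s.

0.385 per s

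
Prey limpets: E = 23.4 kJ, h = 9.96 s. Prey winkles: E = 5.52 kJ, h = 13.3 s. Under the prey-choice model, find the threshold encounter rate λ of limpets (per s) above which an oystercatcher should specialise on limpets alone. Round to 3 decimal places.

0.022 per s

Drop winkles once their profitability E₂/h₂ falls below the rate achievable on limpets alone: E₂/h₂ = λE₁/(1 + λh₁).
Solve for λ: λE₁h₂ = E₂(1 + λh₁) → λ(E₁h₂ − E₂h₁) = E₂ → λ = E₂/(E₁h₂ − E₂h₁).
λ = 5.52/(23.4×13.3 − 5.52×9.96) = 5.52/256.2 = 0.02154 per s.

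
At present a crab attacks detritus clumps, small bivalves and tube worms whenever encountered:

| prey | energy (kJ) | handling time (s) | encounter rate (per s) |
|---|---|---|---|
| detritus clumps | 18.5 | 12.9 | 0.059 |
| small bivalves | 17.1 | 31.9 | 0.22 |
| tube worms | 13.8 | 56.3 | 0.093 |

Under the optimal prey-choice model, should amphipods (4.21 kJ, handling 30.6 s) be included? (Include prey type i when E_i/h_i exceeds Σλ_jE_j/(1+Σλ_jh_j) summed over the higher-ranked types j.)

No

On detritus clumps, small bivalves and tube worms alone, R = ΣλE/(1+Σλh) = 6.137/14.02 = 0.4379 kJ/s.
Profitability of amphipods: 4.21/30.6 = 0.1376 kJ/s.
Since 0.1376 < R, time spent handling amphipods is better spent searching.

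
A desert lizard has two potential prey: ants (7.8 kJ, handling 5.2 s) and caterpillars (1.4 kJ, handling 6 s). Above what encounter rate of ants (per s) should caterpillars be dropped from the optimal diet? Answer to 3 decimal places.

At the threshold, the rate on ants alone equals the profitability of caterpillars: λ·7.8/(1 + λ·5.2) = 1.4/6 = 0.2333.
Rearranging, λ(7.8 − 0.2333×5.2) = 0.2333, so λ = 0.2333/6.587 = 0.03543 per s.

0.035 per s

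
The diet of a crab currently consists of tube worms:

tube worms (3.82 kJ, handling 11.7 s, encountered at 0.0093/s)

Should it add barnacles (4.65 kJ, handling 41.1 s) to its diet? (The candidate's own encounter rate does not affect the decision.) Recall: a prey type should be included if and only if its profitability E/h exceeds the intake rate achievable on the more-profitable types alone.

Yes

Current rate: (0.0093×3.82)/(1 + 0.0093×11.7) = 0.03204 kJ/s.
barnacles: E/h = 4.65/41.1 = 0.1131 kJ/s.
Since 0.1131 > R, including barnacles increases the long-run rate.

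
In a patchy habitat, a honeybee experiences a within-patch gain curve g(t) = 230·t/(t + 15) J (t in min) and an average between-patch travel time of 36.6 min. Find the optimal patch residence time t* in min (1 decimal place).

Optimal t* satisfies g'(t*) = g(t*)/(T + t*).
g'(t) = 230·15/(t + 15)². Setting 230·15/(t+15)² = 230t/[(t+15)(36.6+t)] gives 15(36.6+t) = t(t+15), so t² = 15×36.6 = 549.
t* = √549 = 23.43 min.

23.4 min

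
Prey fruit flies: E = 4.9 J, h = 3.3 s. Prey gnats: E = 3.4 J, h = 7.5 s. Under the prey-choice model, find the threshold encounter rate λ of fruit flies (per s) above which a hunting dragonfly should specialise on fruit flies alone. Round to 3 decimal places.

At the threshold, the rate on fruit flies alone equals the profitability of gnats: λ·4.9/(1 + λ·3.3) = 3.4/7.5 = 0.4533.
Rearranging, λ(4.9 − 0.4533×3.3) = 0.4533, so λ = 0.4533/3.404 = 0.1332 per s.

0.133 per s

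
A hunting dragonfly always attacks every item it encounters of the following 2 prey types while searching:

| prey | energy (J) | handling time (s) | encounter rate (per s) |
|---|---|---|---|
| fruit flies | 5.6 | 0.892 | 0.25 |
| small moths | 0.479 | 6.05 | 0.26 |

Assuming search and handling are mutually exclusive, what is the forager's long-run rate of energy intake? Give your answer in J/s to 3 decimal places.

R = Σλ_iE_i / (1 + Σλ_ih_i)
Numerator: 0.25×5.6 + 0.26×0.479 = 1.525
Denominator: 1 + 0.25×0.892 + 0.26×6.05 = 2.796
R = 1.525/2.796 = 0.5453 J/s

0.545 J/s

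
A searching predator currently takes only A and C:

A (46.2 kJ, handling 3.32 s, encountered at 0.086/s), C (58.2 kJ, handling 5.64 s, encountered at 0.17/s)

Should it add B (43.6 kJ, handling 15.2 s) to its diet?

On A and C alone, R = ΣλE/(1+Σλh) = 13.87/2.244 = 6.179 kJ/s.
Profitability of B: 43.6/15.2 = 2.868 kJ/s.
Since 2.868 < R, time spent handling B is better spent searching.

No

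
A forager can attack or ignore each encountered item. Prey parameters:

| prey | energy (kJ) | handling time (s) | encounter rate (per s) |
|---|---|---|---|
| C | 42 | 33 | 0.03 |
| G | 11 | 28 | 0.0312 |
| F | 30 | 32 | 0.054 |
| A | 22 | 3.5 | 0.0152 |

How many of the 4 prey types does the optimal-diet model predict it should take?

3

Rank by E/h (kJ/s): A 6.29, C 1.27, F 0.938, G 0.393. Include each in turn until the next type's E/h falls below the running intake rate.
Rate on top 1: 0.3175. C: 1.27 > 0.3175 → include.
Rate on top 2: 0.7803. F: 0.938 > 0.7803 → include.
Rate on top 3: 0.8524. G: 0.393 < 0.8524 → exclude; stop.
Optimal diet: A, C, F — 3 of 4 types.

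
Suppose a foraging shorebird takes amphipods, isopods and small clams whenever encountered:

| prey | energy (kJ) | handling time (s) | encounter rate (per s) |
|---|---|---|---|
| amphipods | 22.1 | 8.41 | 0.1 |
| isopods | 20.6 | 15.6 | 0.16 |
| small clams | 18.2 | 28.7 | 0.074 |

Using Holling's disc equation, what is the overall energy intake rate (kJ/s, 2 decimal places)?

R = Σλ_iE_i / (1 + Σλ_ih_i)
Numerator: 0.1×22.1 + 0.16×20.6 + 0.074×18.2 = 6.853
Denominator: 1 + 0.1×8.41 + 0.16×15.6 + 0.074×28.7 = 6.461
R = 6.853/6.461 = 1.061 kJ/s

1.06 kJ/s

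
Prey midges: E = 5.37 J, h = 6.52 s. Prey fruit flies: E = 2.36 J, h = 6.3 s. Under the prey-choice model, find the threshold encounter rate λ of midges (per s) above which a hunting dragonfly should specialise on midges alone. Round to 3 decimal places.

0.128 per s

Drop fruit flies once their profitability E₂/h₂ falls below the rate achievable on midges alone: E₂/h₂ = λE₁/(1 + λh₁).
Solve for λ: λE₁h₂ = E₂(1 + λh₁) → λ(E₁h₂ − E₂h₁) = E₂ → λ = E₂/(E₁h₂ − E₂h₁).
λ = 2.36/(5.37×6.3 − 2.36×6.52) = 2.36/18.44 = 0.128 per s.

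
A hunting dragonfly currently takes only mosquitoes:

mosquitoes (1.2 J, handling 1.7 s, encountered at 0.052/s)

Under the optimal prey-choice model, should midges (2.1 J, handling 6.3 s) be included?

Current rate: (0.052×1.2)/(1 + 0.052×1.7) = 0.05733 J/s.
midges: E/h = 2.1/6.3 = 0.3333 J/s.
0.3333 > 0.05733, so adding midges raises the average — include it.

Yes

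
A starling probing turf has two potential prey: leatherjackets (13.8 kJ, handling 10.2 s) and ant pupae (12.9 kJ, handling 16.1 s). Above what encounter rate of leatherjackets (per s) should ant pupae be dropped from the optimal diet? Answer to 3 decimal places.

At the threshold, the rate on leatherjackets alone equals the profitability of ant pupae: λ·13.8/(1 + λ·10.2) = 12.9/16.1 = 0.8012.
Rearranging, λ(13.8 − 0.8012×10.2) = 0.8012, so λ = 0.8012/5.627 = 0.1424 per s.

0.142 per s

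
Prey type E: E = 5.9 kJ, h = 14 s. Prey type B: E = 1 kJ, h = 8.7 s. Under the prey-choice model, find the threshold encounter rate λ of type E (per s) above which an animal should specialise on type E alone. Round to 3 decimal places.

0.027 per s

Drop type B once their profitability E₂/h₂ falls below the rate achievable on type E alone: E₂/h₂ = λE₁/(1 + λh₁).
Solve for λ: λE₁h₂ = E₂(1 + λh₁) → λ(E₁h₂ − E₂h₁) = E₂ → λ = E₂/(E₁h₂ − E₂h₁).
λ = 1/(5.9×8.7 − 1×14) = 1/37.33 = 0.02679 per s.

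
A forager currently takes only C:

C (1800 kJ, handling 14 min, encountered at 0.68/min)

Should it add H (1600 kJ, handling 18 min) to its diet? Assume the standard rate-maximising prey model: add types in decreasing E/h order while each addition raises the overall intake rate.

On C alone, R = ΣλE/(1+Σλh) = 1224/10.52 = 116.3 kJ/min.
H: E/h = 1600/18 = 88.89 kJ/min.
88.89 < 116.3, so adding H would lower the average — exclude it.

No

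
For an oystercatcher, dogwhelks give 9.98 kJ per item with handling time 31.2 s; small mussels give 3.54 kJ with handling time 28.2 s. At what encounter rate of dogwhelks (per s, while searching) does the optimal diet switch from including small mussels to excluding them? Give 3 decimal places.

0.021 per s

Drop small mussels once their profitability E₂/h₂ falls below the rate achievable on dogwhelks alone: E₂/h₂ = λE₁/(1 + λh₁).
Solve for λ: λE₁h₂ = E₂(1 + λh₁) → λ(E₁h₂ − E₂h₁) = E₂ → λ = E₂/(E₁h₂ − E₂h₁).
λ = 3.54/(9.98×28.2 − 3.54×31.2) = 3.54/171 = 0.0207 per s.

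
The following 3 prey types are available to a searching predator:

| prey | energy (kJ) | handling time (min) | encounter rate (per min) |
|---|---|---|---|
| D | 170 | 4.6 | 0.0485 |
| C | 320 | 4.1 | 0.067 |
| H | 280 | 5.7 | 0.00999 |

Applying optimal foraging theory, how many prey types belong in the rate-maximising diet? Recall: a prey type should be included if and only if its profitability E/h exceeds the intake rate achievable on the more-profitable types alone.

E/h in descending order: C 78, H 49.1, D 37 kJ/min. The optimal diet is the largest prefix of this list for which every included type satisfies E_i/h_i > R on the types above it.
Rate on top 1: 16.82. H: 49.1 > 16.82 → include.
Rate on top 2: 18.2. D: 37 > 18.2 → include.
Optimal diet: C, H, D — 3 of 3 types.

3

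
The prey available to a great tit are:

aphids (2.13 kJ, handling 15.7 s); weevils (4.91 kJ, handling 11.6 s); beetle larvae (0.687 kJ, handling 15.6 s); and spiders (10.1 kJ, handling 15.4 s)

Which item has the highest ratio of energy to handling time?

Profitability E/h (kJ/s): aphids = 2.13/15.7 = 0.136, weevils = 4.91/11.6 = 0.423, beetle larvae = 0.687/15.6 = 0.044, spiders = 10.1/15.4 = 0.656.
Ranked: spiders > weevils > aphids > beetle larvae.

spiders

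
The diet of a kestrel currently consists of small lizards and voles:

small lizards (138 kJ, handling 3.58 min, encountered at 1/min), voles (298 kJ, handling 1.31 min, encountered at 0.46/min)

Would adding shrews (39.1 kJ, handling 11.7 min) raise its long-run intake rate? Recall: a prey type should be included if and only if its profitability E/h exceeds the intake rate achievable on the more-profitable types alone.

No

On small lizards and voles alone, R = ΣλE/(1+Σλh) = 275.1/5.183 = 53.08 kJ/min.
Profitability of shrews: 39.1/11.7 = 3.342 kJ/min.
3.342 < 53.08, so adding shrews would lower the average — exclude it.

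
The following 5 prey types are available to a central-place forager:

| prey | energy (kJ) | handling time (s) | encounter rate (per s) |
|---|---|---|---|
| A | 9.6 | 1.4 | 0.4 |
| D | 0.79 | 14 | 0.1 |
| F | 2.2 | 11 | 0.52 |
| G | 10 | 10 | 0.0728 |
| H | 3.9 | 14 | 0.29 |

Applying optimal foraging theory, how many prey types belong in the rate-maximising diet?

1

Profitabilities (E/h, kJ/s): A 6.86, G 1, H 0.279, F 0.2, D 0.0564. Add prey in this order while the next type's profitability exceeds the intake rate on those already taken.
Rate on top 1: 2.462. G: 1 < 2.462 → exclude; stop.
Optimal diet: A — 1 of 5 types.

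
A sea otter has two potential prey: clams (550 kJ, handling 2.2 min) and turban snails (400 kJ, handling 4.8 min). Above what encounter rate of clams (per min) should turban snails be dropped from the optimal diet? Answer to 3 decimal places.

0.227 per min

At the threshold, the rate on clams alone equals the profitability of turban snails: λ·550/(1 + λ·2.2) = 400/4.8 = 83.33.
Rearranging, λ(550 − 83.33×2.2) = 83.33, so λ = 83.33/366.7 = 0.2273 per min.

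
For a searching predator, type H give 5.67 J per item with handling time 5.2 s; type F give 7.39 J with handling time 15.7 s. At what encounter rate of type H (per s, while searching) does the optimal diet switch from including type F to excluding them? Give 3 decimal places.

Drop type F once their profitability E₂/h₂ falls below the rate achievable on type H alone: E₂/h₂ = λE₁/(1 + λh₁).
Solve for λ: λE₁h₂ = E₂(1 + λh₁) → λ(E₁h₂ − E₂h₁) = E₂ → λ = E₂/(E₁h₂ − E₂h₁).
λ = 7.39/(5.67×15.7 − 7.39×5.2) = 7.39/50.59 = 0.1461 per s.

0.146 per s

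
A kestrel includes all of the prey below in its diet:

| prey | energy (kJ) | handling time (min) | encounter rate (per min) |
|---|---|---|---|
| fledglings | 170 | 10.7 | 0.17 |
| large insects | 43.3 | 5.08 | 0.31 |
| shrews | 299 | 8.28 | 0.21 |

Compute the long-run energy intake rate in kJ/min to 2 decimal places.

17.14 kJ/min

R = Σλ_iE_i / (1 + Σλ_ih_i)
Numerator: 0.17×170 + 0.31×43.3 + 0.21×299 = 105.1
Denominator: 1 + 0.17×10.7 + 0.31×5.08 + 0.21×8.28 = 6.133
R = 105.1/6.133 = 17.14 kJ/min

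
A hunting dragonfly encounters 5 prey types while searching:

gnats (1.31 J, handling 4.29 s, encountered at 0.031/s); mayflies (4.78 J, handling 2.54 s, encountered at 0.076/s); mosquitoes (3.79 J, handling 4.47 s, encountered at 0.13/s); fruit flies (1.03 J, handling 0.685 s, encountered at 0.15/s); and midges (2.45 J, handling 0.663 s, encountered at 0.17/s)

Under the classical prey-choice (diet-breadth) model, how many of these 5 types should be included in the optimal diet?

Rank by E/h (J/s): midges 3.7, mayflies 1.88, fruit flies 1.5, mosquitoes 0.848, gnats 0.305. Include each in turn until the next type's E/h falls below the running intake rate.
Rate on top 1: 0.3743. mayflies: 1.88 > 0.3743 → include.
Rate on top 2: 0.5972. fruit flies: 1.5 > 0.5972 → include.
Rate on top 3: 0.6633. mosquitoes: 0.848 > 0.6633 → include.
Rate on top 4: 0.7172. gnats: 0.305 < 0.7172 → exclude; stop.
Optimal diet: midges, mayflies, fruit flies, mosquitoes — 4 of 5 types.

4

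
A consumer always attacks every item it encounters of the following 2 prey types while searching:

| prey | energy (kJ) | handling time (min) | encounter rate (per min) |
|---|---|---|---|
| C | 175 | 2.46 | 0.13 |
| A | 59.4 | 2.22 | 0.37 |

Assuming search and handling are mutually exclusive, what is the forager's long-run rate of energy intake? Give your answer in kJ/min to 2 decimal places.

R = (0.13×175 + 0.37×59.4) / (1 + 0.13×2.46 + 0.37×2.22) = 44.73/2.141 = 20.89 kJ/min.

20.89 kJ/min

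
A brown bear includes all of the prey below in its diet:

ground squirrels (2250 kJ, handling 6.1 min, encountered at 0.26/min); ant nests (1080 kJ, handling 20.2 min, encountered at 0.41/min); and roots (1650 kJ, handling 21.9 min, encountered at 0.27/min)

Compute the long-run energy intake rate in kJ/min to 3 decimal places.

R = Σλ_iE_i / (1 + Σλ_ih_i)
Numerator: 0.26×2250 + 0.41×1080 + 0.27×1650 = 1473
Denominator: 1 + 0.26×6.1 + 0.41×20.2 + 0.27×21.9 = 16.78
R = 1473/16.78 = 87.8 kJ/min

87.796 kJ/min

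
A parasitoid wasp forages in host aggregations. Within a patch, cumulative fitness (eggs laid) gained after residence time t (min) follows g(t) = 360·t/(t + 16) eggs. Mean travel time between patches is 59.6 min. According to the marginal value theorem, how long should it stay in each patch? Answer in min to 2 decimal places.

30.88 min

By the marginal value theorem, leave when the instantaneous gain rate g'(t) equals the habitat-wide average g(t)/(T + t).
g'(t) = 360·16/(t + 16)². Setting 360·16/(t+16)² = 360t/[(t+16)(59.6+t)] gives 16(59.6+t) = t(t+16), so t² = 16×59.6 = 953.6.
t* = √953.6 = 30.88 min.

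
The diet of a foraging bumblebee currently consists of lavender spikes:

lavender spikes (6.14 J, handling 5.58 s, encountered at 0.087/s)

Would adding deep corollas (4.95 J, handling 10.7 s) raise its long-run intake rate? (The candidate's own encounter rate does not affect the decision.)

Yes

Current rate: (0.087×6.14)/(1 + 0.087×5.58) = 0.3596 J/s.
deep corollas: E/h = 4.95/10.7 = 0.4626 J/s.
0.4626 > 0.3596, so adding deep corollas raises the average — include it.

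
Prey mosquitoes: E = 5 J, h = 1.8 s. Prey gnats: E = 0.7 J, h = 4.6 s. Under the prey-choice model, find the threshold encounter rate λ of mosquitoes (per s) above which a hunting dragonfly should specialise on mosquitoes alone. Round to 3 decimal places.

0.032 per s

At the threshold, the rate on mosquitoes alone equals the profitability of gnats: λ·5/(1 + λ·1.8) = 0.7/4.6 = 0.1522.
Rearranging, λ(5 − 0.1522×1.8) = 0.1522, so λ = 0.1522/4.726 = 0.0322 per s.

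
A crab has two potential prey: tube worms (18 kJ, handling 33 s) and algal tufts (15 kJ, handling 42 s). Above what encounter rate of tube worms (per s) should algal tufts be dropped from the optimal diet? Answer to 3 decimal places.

At the threshold, the rate on tube worms alone equals the profitability of algal tufts: λ·18/(1 + λ·33) = 15/42 = 0.3571.
Rearranging, λ(18 − 0.3571×33) = 0.3571, so λ = 0.3571/6.214 = 0.05747 per s.

0.057 per s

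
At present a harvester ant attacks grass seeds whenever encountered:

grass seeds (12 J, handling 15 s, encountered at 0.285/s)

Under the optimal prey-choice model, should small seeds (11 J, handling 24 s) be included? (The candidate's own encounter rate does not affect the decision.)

On grass seeds alone, R = ΣλE/(1+Σλh) = 3.42/5.275 = 0.6483 J/s.
Profitability of small seeds: 11/24 = 0.4583 J/s.
0.4583 < 0.6483, so adding small seeds would lower the average — exclude it.

No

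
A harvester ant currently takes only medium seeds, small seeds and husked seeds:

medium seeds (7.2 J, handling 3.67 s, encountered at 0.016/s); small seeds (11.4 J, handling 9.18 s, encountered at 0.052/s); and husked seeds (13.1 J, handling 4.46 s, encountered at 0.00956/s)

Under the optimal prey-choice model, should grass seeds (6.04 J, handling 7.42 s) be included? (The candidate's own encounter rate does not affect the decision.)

Current rate: (0.016×7.2 + 0.052×11.4 + 0.00956×13.1)/(1 + 0.016×3.67 + 0.052×9.18 + 0.00956×4.46) = 0.5278 J/s.
grass seeds: E/h = 6.04/7.42 = 0.814 J/s.
Since 0.814 > R, including grass seeds increases the long-run rate.

Yes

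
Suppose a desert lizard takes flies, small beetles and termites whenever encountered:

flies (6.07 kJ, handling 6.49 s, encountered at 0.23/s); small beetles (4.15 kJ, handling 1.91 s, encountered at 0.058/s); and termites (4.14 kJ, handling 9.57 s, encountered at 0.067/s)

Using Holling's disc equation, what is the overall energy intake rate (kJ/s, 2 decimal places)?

0.59 kJ/s

Energy encountered per unit search time: 0.23×6.07 + 0.058×4.15 + 0.067×4.14 = 1.914 kJ/s.
Handling time per unit search time: 0.23×6.49 + 0.058×1.91 + 0.067×9.57 = 2.245.
Rate = 1.914/(1 + 2.245) = 0.5899 kJ/s.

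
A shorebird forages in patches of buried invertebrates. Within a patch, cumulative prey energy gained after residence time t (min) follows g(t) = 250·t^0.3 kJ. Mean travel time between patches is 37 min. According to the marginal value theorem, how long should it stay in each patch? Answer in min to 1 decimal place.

Maximise g(t)/(T+t): set derivative to zero → g'(t)(T+t) = g(t).
g'(t) = 0.3·250·t^-0.7. Setting 0.3·250·t^-0.7 = 250·t^0.3/(37+t) gives 0.3(37+t) = t, so 0.70·t = 0.3×37.
t* = 0.3×37/0.70 = 15.86 min.

15.9 min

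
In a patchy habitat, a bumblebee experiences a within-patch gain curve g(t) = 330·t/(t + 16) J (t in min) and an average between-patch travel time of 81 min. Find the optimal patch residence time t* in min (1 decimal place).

Maximise g(t)/(T+t): set derivative to zero → g'(t)(T+t) = g(t).
g'(t) = 330·16/(t + 16)². Setting 330·16/(t+16)² = 330t/[(t+16)(81+t)] gives 16(81+t) = t(t+16), so t² = 16×81 = 1296.
t* = √1296 = 36 min.

36.0 min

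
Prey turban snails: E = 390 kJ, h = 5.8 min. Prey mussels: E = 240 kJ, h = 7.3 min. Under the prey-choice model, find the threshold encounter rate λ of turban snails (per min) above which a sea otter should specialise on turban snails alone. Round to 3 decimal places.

At the threshold, the rate on turban snails alone equals the profitability of mussels: λ·390/(1 + λ·5.8) = 240/7.3 = 32.88.
Rearranging, λ(390 − 32.88×5.8) = 32.88, so λ = 32.88/199.3 = 0.1649 per min.

0.165 per min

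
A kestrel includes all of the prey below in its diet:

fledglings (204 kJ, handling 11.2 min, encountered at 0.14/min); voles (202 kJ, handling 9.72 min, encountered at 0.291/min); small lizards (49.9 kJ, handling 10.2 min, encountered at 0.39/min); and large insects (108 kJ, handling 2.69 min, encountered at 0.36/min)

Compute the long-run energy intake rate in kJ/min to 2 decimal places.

R = Σλ_iE_i / (1 + Σλ_ih_i)
Numerator: 0.14×204 + 0.291×202 + 0.39×49.9 + 0.36×108 = 145.7
Denominator: 1 + 0.14×11.2 + 0.291×9.72 + 0.39×10.2 + 0.36×2.69 = 10.34
R = 145.7/10.34 = 14.09 kJ/min

14.09 kJ/min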